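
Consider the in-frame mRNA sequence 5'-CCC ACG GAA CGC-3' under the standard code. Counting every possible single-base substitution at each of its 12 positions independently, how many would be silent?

Codon 1 (CCC, Pro): 3 synonymous substitutions.
Codon 2 (ACG, Thr): 3 synonymous substitutions.
Codon 3 (GAA, Glu): 1 synonymous substitution.
Codon 4 (CGC, Arg): 3 synonymous substitutions.
Total: 3 + 3 + 1 + 3 = 10.

10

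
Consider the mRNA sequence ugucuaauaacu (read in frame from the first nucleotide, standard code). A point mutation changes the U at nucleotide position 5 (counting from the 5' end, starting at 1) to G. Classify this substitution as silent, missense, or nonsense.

missense

Position 5 falls in codon 2: CUA → Leu.
After the substitution the codon is CGA → Arg.
Leu ≠ Arg, so this is a missense mutation.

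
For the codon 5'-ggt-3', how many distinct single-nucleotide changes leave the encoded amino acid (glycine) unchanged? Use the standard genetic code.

Position 1: none → 0 synonymous.
Position 2: none → 0 synonymous.
Position 3: GGC, GGA, GGG → 3 synonymous.
Total: 0 + 0 + 3 = 3.

3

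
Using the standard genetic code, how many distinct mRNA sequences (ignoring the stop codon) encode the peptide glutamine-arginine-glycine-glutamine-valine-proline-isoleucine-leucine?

Gln: 2 codons.
Arg: 6 codons.
Gly: 4 codons.
Gln: 2 codons.
Val: 4 codons.
Pro: 4 codons.
Ile: 3 codons.
Leu: 6 codons.
2 × 6 × 4 × 2 × 4 × 4 × 3 × 6 = 27648.

27648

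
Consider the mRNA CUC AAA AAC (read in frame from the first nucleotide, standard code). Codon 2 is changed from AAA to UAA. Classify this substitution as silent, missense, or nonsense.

Position 4 falls in codon 2: AAA → Lys.
After the substitution the codon is UAA → Stop.
The new codon is a stop codon, so this is a nonsense mutation.

nonsense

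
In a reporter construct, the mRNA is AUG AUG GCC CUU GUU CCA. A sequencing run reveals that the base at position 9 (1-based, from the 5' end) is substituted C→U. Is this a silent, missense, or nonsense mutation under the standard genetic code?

silent

Position 9 falls in codon 3: GCC → Ala.
After the substitution the codon is GCU → Ala.
Both encode Ala, so the change is synonymous.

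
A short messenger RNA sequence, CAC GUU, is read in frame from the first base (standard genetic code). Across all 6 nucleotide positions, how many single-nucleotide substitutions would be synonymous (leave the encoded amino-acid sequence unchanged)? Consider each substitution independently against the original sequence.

4

Codon 1 (CAC, His): 1 synonymous substitution.
Codon 2 (GUU, Val): 3 synonymous substitutions.
Total: 1 + 3 = 4.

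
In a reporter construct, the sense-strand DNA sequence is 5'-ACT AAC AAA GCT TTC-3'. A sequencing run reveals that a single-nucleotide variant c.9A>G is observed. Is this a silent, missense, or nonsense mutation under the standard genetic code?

silent

Position 9 falls in codon 3: AAA → Lys.
After the substitution the codon is AAG → Lys.
Both encode Lys, so the change is synonymous.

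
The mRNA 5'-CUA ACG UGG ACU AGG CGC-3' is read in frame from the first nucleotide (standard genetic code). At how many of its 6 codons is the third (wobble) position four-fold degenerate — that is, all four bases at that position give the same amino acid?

Codon 1 CUA (Leu): third position 4-fold.
Codon 2 ACG (Thr): third position 4-fold.
Codon 3 UGG (Trp): third position 1-fold.
Codon 4 ACU (Thr): third position 4-fold.
Codon 5 AGG (Arg): third position 2-fold.
Codon 6 CGC (Arg): third position 4-fold.
Four-fold degenerate third positions: 4.

4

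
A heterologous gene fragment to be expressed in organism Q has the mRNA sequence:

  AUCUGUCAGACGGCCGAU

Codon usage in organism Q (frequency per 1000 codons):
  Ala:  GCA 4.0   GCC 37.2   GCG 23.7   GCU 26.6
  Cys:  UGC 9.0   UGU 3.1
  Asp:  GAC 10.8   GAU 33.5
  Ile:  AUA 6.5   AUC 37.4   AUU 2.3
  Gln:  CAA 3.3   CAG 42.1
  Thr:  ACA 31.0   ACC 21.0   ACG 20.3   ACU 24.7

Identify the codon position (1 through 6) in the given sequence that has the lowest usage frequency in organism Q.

2

Codon 1 AUC (Ile): 37.4 per 1000.
Codon 2 UGU (Cys): 3.1 per 1000.
Codon 3 CAG (Gln): 42.1 per 1000.
Codon 4 ACG (Thr): 20.3 per 1000.
Codon 5 GCC (Ala): 37.2 per 1000.
Codon 6 GAU (Asp): 33.5 per 1000.
Lowest frequency is 3.1 at codon 2.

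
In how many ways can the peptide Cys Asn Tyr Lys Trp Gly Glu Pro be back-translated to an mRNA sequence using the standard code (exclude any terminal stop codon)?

Cys: 2 codons.
Asn: 2 codons.
Tyr: 2 codons.
Lys: 2 codons.
Trp: 1 codon.
Gly: 4 codons.
Glu: 2 codons.
Pro: 4 codons.
2 × 2 × 2 × 2 × 1 × 4 × 2 × 4 = 512.

512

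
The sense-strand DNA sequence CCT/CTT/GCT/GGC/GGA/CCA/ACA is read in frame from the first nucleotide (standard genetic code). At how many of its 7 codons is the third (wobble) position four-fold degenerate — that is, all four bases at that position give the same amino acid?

7

Codon 1 CCT (Pro): third position 4-fold.
Codon 2 CTT (Leu): third position 4-fold.
Codon 3 GCT (Ala): third position 4-fold.
Codon 4 GGC (Gly): third position 4-fold.
Codon 5 GGA (Gly): third position 4-fold.
Codon 6 CCA (Pro): third position 4-fold.
Codon 7 ACA (Thr): third position 4-fold.
Four-fold degenerate third positions: 7.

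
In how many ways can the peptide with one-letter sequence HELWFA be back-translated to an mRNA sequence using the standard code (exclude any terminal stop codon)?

192

His: 2 codons.
Glu: 2 codons.
Leu: 6 codons.
Trp: 1 codon.
Phe: 2 codons.
Ala: 4 codons.
2 × 2 × 6 × 1 × 2 × 4 = 192.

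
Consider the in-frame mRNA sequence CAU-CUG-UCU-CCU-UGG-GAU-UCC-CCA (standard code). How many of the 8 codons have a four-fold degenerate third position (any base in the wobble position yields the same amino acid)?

Codon 1 CAU (His): third position 2-fold.
Codon 2 CUG (Leu): third position 4-fold.
Codon 3 UCU (Ser): third position 4-fold.
Codon 4 CCU (Pro): third position 4-fold.
Codon 5 UGG (Trp): third position 1-fold.
Codon 6 GAU (Asp): third position 2-fold.
Codon 7 UCC (Ser): third position 4-fold.
Codon 8 CCA (Pro): third position 4-fold.
Four-fold degenerate third positions: 5.

5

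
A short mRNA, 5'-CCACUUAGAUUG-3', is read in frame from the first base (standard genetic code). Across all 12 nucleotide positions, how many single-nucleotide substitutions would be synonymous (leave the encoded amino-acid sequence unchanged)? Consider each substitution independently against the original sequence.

Codon 1 (CCA, Pro): 3 synonymous substitutions.
Codon 2 (CUU, Leu): 3 synonymous substitutions.
Codon 3 (AGA, Arg): 2 synonymous substitutions.
Codon 4 (UUG, Leu): 2 synonymous substitutions.
Total: 3 + 3 + 2 + 2 = 10.

10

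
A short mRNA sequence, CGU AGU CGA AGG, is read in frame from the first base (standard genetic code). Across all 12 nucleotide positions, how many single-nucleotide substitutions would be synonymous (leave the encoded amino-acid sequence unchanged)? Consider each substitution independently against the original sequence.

Codon 1 (CGU, Arg): 3 synonymous substitutions.
Codon 2 (AGU, Ser): 1 synonymous substitution.
Codon 3 (CGA, Arg): 4 synonymous substitutions.
Codon 4 (AGG, Arg): 2 synonymous substitutions.
Total: 3 + 1 + 4 + 2 = 10.

10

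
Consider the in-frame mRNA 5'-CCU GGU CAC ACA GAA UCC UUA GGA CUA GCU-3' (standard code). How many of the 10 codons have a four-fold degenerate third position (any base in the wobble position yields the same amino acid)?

Codon 1 CCU (Pro): third position 4-fold.
Codon 2 GGU (Gly): third position 4-fold.
Codon 3 CAC (His): third position 2-fold.
Codon 4 ACA (Thr): third position 4-fold.
Codon 5 GAA (Glu): third position 2-fold.
Codon 6 UCC (Ser): third position 4-fold.
Codon 7 UUA (Leu): third position 2-fold.
Codon 8 GGA (Gly): third position 4-fold.
Codon 9 CUA (Leu): third position 4-fold.
Codon 10 GCU (Ala): third position 4-fold.
Four-fold degenerate third positions: 7.

7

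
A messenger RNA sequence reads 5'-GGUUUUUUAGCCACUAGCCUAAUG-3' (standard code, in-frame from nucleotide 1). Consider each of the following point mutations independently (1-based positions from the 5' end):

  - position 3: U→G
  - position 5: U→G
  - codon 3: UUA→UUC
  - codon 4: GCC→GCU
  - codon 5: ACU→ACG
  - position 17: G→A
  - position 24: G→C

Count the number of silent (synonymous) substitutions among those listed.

Codon 1: GGU (Gly) → GGG (Gly) — synonymous.
Codon 2: UUU (Phe) → UGU (Cys) — missense.
Codon 3: UUA (Leu) → UUC (Phe) — missense.
Codon 4: GCC (Ala) → GCU (Ala) — synonymous.
Codon 5: ACU (Thr) → ACG (Thr) — synonymous.
Codon 6: AGC (Ser) → AAC (Asn) — missense.
Codon 8: AUG (Met) → AUC (Ile) — missense.
Synonymous: 3 of 7.

3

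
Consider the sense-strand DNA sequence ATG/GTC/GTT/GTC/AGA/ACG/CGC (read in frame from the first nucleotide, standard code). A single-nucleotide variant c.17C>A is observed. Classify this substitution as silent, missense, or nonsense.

Position 17 falls in codon 6: ACG → Thr.
After the substitution the codon is AAG → Lys.
Thr ≠ Lys, so this is a missense mutation.

missense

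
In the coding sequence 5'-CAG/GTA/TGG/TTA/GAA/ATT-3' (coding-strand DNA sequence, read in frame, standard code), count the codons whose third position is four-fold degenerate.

Codon 1 CAG (Gln): third position 2-fold.
Codon 2 GTA (Val): third position 4-fold.
Codon 3 TGG (Trp): third position 1-fold.
Codon 4 TTA (Leu): third position 2-fold.
Codon 5 GAA (Glu): third position 2-fold.
Codon 6 ATT (Ile): third position 3-fold.
Four-fold degenerate third positions: 1.

1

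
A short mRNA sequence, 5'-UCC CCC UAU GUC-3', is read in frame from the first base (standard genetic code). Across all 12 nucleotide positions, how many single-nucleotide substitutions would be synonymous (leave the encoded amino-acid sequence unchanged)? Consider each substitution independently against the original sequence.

10

Codon 1 (UCC, Ser): 3 synonymous substitutions.
Codon 2 (CCC, Pro): 3 synonymous substitutions.
Codon 3 (UAU, Tyr): 1 synonymous substitution.
Codon 4 (GUC, Val): 3 synonymous substitutions.
Total: 3 + 3 + 1 + 3 = 10.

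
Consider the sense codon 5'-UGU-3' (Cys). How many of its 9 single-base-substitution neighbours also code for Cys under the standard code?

1

Position 1: none → 0 synonymous.
Position 2: none → 0 synonymous.
Position 3: UGC → 1 synonymous.
Total: 0 + 0 + 1 = 1.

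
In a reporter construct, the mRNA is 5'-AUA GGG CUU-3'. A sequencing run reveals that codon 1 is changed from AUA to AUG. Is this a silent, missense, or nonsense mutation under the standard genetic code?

Position 3 falls in codon 1: AUA → Ile.
After the substitution the codon is AUG → Met.
Ile ≠ Met, so this is a missense mutation.

missense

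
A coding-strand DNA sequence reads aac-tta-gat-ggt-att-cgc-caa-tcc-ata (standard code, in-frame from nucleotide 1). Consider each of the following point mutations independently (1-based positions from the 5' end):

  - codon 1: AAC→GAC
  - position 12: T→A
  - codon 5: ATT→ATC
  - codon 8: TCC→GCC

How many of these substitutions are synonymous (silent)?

Codon 1: AAC (Asn) → GAC (Asp) — missense.
Codon 4: GGT (Gly) → GGA (Gly) — synonymous.
Codon 5: ATT (Ile) → ATC (Ile) — synonymous.
Codon 8: TCC (Ser) → GCC (Ala) — missense.
Synonymous: 2 of 4.

2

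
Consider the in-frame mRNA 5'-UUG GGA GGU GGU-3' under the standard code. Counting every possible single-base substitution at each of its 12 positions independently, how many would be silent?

Codon 1 (UUG, Leu): 2 synonymous substitutions.
Codon 2 (GGA, Gly): 3 synonymous substitutions.
Codon 3 (GGU, Gly): 3 synonymous substitutions.
Codon 4 (GGU, Gly): 3 synonymous substitutions.
Total: 2 + 3 + 3 + 3 = 11.

11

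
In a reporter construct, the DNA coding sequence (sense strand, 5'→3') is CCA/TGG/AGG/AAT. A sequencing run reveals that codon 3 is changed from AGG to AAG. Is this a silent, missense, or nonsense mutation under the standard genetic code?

missense

Position 8 falls in codon 3: AGG → Arg.
After the substitution the codon is AAG → Lys.
Arg ≠ Lys, so this is a missense mutation.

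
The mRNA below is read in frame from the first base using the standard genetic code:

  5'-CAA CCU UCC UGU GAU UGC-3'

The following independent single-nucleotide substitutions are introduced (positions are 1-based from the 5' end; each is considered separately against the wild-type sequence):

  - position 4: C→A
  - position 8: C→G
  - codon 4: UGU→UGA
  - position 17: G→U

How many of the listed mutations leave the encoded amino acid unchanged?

0

Codon 2: CCU (Pro) → ACU (Thr) — missense.
Codon 3: UCC (Ser) → UGC (Cys) — missense.
Codon 4: UGU (Cys) → UGA (Stop) — nonsense.
Codon 6: UGC (Cys) → UUC (Phe) — missense.
Synonymous: 0 of 4.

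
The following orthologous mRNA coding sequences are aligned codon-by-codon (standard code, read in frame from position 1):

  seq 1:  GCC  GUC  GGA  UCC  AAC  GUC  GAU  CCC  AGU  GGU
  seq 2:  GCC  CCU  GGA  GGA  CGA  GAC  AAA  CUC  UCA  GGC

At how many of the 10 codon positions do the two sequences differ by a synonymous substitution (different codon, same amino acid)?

2

Codon 1: GCC Ala / GCC Ala — identical.
Codon 2: GUC Val / CCU Pro — nonsynonymous.
Codon 3: GGA Gly / GGA Gly — identical.
Codon 4: UCC Ser / GGA Gly — nonsynonymous.
Codon 5: AAC Asn / CGA Arg — nonsynonymous.
Codon 6: GUC Val / GAC Asp — nonsynonymous.
Codon 7: GAU Asp / AAA Lys — nonsynonymous.
Codon 8: CCC Pro / CUC Leu — nonsynonymous.
Codon 9: AGU Ser / UCA Ser — synonymous.
Codon 10: GGU Gly / GGC Gly — synonymous.
Synonymous differences: 2.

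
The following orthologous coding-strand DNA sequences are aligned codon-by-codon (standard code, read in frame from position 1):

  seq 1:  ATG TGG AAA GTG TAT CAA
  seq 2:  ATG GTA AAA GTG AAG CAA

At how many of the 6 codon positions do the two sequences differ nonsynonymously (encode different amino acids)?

Codon 1: ATG Met / ATG Met — identical.
Codon 2: TGG Trp / GTA Val — nonsynonymous.
Codon 3: AAA Lys / AAA Lys — identical.
Codon 4: GTG Val / GTG Val — identical.
Codon 5: TAT Tyr / AAG Lys — nonsynonymous.
Codon 6: CAA Gln / CAA Gln — identical.
Nonsynonymous differences: 2.

2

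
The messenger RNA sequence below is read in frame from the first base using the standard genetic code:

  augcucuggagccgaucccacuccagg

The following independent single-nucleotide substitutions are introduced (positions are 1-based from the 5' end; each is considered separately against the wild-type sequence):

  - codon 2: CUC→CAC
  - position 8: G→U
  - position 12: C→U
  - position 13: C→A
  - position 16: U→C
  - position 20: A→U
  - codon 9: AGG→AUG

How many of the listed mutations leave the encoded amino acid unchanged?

2

Codon 2: CUC (Leu) → CAC (His) — missense.
Codon 3: UGG (Trp) → UUG (Leu) — missense.
Codon 4: AGC (Ser) → AGU (Ser) — synonymous.
Codon 5: CGA (Arg) → AGA (Arg) — synonymous.
Codon 6: UCC (Ser) → CCC (Pro) — missense.
Codon 7: CAC (His) → CUC (Leu) — missense.
Codon 9: AGG (Arg) → AUG (Met) — missense.
Synonymous: 2 of 7.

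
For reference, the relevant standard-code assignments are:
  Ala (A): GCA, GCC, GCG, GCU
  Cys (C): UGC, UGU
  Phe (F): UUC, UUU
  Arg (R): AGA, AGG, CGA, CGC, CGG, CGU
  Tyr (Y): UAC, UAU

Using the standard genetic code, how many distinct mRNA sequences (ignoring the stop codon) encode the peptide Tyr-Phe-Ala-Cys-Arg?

192

Tyr: 2 codons.
Phe: 2 codons.
Ala: 4 codons.
Cys: 2 codons.
Arg: 6 codons.
2 × 2 × 4 × 2 × 6 = 192.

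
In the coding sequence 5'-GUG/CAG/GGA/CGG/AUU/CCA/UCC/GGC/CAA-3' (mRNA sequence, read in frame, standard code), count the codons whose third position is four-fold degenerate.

6

Codon 1 GUG (Val): third position 4-fold.
Codon 2 CAG (Gln): third position 2-fold.
Codon 3 GGA (Gly): third position 4-fold.
Codon 4 CGG (Arg): third position 4-fold.
Codon 5 AUU (Ile): third position 3-fold.
Codon 6 CCA (Pro): third position 4-fold.
Codon 7 UCC (Ser): third position 4-fold.
Codon 8 GGC (Gly): third position 4-fold.
Codon 9 CAA (Gln): third position 2-fold.
Four-fold degenerate third positions: 6.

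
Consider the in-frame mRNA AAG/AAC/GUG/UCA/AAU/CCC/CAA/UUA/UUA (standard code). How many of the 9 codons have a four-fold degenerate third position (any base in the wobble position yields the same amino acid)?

Codon 1 AAG (Lys): third position 2-fold.
Codon 2 AAC (Asn): third position 2-fold.
Codon 3 GUG (Val): third position 4-fold.
Codon 4 UCA (Ser): third position 4-fold.
Codon 5 AAU (Asn): third position 2-fold.
Codon 6 CCC (Pro): third position 4-fold.
Codon 7 CAA (Gln): third position 2-fold.
Codon 8 UUA (Leu): third position 2-fold.
Codon 9 UUA (Leu): third position 2-fold.
Four-fold degenerate third positions: 3.

3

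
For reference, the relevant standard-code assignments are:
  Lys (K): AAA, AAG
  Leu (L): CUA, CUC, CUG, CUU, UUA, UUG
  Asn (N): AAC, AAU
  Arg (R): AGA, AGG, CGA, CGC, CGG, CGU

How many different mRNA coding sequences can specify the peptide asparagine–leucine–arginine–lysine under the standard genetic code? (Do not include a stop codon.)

144

Asn: 2 codons.
Leu: 6 codons.
Arg: 6 codons.
Lys: 2 codons.
2 × 6 × 6 × 2 = 144.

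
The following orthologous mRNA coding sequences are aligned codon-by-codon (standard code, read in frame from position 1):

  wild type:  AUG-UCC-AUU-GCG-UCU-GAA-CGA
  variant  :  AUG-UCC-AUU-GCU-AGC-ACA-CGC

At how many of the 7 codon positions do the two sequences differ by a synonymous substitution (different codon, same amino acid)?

3

Codon 1: AUG Met / AUG Met — identical.
Codon 2: UCC Ser / UCC Ser — identical.
Codon 3: AUU Ile / AUU Ile — identical.
Codon 4: GCG Ala / GCU Ala — synonymous.
Codon 5: UCU Ser / AGC Ser — synonymous.
Codon 6: GAA Glu / ACA Thr — nonsynonymous.
Codon 7: CGA Arg / CGC Arg — synonymous.
Synonymous differences: 3.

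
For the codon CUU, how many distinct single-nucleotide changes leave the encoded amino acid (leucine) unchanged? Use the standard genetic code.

Position 1: none → 0 synonymous.
Position 2: none → 0 synonymous.
Position 3: CUC, CUA, CUG → 3 synonymous.
Total: 0 + 0 + 3 = 3.

3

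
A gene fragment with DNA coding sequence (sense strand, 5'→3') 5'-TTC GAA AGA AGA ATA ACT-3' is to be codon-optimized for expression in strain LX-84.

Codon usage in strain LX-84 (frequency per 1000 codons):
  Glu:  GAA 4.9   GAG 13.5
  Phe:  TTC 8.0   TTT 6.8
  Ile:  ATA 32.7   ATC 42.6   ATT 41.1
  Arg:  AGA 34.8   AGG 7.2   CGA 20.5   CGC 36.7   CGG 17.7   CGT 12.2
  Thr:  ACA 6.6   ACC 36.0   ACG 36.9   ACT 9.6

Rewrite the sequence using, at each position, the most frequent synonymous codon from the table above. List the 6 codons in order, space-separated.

TTC GAG CGC CGC ATC ACG

Codon 1 (Phe): best is TTC at 8.0.
Codon 2 (Glu): best is GAG at 13.5.
Codon 3 (Arg): best is CGC at 36.7.
Codon 4 (Arg): best is CGC at 36.7.
Codon 5 (Ile): best is ATC at 42.6.
Codon 6 (Thr): best is ACG at 36.9.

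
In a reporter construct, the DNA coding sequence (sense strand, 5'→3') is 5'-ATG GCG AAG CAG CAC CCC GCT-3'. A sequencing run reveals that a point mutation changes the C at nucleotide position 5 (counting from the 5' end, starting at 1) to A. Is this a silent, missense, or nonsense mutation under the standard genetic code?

Position 5 falls in codon 2: GCG → Ala.
After the substitution the codon is GAG → Glu.
Ala ≠ Glu, so this is a missense mutation.

missense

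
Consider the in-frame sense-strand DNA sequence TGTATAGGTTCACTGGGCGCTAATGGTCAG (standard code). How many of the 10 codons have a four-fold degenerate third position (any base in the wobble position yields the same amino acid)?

6

Codon 1 TGT (Cys): third position 2-fold.
Codon 2 ATA (Ile): third position 3-fold.
Codon 3 GGT (Gly): third position 4-fold.
Codon 4 TCA (Ser): third position 4-fold.
Codon 5 CTG (Leu): third position 4-fold.
Codon 6 GGC (Gly): third position 4-fold.
Codon 7 GCT (Ala): third position 4-fold.
Codon 8 AAT (Asn): third position 2-fold.
Codon 9 GGT (Gly): third position 4-fold.
Codon 10 CAG (Gln): third position 2-fold.
Four-fold degenerate third positions: 6.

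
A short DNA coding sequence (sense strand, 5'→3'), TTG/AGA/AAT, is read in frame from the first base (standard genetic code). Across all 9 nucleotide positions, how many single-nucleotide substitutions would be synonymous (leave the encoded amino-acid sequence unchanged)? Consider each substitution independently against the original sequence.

Codon 1 (TTG, Leu): 2 synonymous substitutions.
Codon 2 (AGA, Arg): 2 synonymous substitutions.
Codon 3 (AAT, Asn): 1 synonymous substitution.
Total: 2 + 2 + 1 = 5.

5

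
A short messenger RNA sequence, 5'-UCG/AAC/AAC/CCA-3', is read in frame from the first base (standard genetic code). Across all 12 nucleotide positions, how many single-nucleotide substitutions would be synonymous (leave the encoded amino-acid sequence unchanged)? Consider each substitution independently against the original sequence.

Codon 1 (UCG, Ser): 3 synonymous substitutions.
Codon 2 (AAC, Asn): 1 synonymous substitution.
Codon 3 (AAC, Asn): 1 synonymous substitution.
Codon 4 (CCA, Pro): 3 synonymous substitutions.
Total: 3 + 1 + 1 + 3 = 8.

8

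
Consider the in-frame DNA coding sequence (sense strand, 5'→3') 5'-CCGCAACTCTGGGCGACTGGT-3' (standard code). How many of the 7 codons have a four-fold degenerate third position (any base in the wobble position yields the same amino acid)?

Codon 1 CCG (Pro): third position 4-fold.
Codon 2 CAA (Gln): third position 2-fold.
Codon 3 CTC (Leu): third position 4-fold.
Codon 4 TGG (Trp): third position 1-fold.
Codon 5 GCG (Ala): third position 4-fold.
Codon 6 ACT (Thr): third position 4-fold.
Codon 7 GGT (Gly): third position 4-fold.
Four-fold degenerate third positions: 5.

5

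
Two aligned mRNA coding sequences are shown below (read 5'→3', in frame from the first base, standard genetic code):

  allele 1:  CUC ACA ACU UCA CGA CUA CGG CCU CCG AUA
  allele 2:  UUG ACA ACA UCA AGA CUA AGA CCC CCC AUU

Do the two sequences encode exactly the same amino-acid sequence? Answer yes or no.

yes

Codon 1: CUC Leu / UUG Leu — synonymous.
Codon 2: ACA Thr / ACA Thr — identical.
Codon 3: ACU Thr / ACA Thr — synonymous.
Codon 4: UCA Ser / UCA Ser — identical.
Codon 5: CGA Arg / AGA Arg — synonymous.
Codon 6: CUA Leu / CUA Leu — identical.
Codon 7: CGG Arg / AGA Arg — synonymous.
Codon 8: CCU Pro / CCC Pro — synonymous.
Codon 9: CCG Pro / CCC Pro — synonymous.
Codon 10: AUA Ile / AUU Ile — synonymous.
Nonsynonymous differences: 0 → same protein.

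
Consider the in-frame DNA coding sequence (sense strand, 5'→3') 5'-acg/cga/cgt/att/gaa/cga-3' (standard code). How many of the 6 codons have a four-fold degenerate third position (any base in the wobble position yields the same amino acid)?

4

Codon 1 ACG (Thr): third position 4-fold.
Codon 2 CGA (Arg): third position 4-fold.
Codon 3 CGT (Arg): third position 4-fold.
Codon 4 ATT (Ile): third position 3-fold.
Codon 5 GAA (Glu): third position 2-fold.
Codon 6 CGA (Arg): third position 4-fold.
Four-fold degenerate third positions: 4.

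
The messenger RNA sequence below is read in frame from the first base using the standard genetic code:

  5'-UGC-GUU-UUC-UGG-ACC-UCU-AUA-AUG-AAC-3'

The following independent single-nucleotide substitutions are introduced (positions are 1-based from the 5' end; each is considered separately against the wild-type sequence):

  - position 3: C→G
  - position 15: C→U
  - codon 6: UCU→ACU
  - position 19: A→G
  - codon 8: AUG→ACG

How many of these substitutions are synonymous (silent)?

1

Codon 1: UGC (Cys) → UGG (Trp) — missense.
Codon 5: ACC (Thr) → ACU (Thr) — synonymous.
Codon 6: UCU (Ser) → ACU (Thr) — missense.
Codon 7: AUA (Ile) → GUA (Val) — missense.
Codon 8: AUG (Met) → ACG (Thr) — missense.
Synonymous: 1 of 5.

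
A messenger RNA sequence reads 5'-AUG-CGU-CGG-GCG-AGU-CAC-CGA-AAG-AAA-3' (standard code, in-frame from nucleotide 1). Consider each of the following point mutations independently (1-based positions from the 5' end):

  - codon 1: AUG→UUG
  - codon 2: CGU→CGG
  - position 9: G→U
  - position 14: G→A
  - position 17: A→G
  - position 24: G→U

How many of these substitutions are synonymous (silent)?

2

Codon 1: AUG (Met) → UUG (Leu) — missense.
Codon 2: CGU (Arg) → CGG (Arg) — synonymous.
Codon 3: CGG (Arg) → CGU (Arg) — synonymous.
Codon 5: AGU (Ser) → AAU (Asn) — missense.
Codon 6: CAC (His) → CGC (Arg) — missense.
Codon 8: AAG (Lys) → AAU (Asn) — missense.
Synonymous: 2 of 6.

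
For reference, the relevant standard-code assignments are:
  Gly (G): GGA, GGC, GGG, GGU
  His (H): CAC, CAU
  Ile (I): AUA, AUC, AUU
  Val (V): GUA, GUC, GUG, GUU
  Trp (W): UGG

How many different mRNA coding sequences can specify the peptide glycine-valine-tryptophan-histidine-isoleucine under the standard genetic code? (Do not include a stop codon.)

96

Gly: 4 codons.
Val: 4 codons.
Trp: 1 codon.
His: 2 codons.
Ile: 3 codons.
4 × 4 × 1 × 2 × 3 = 96.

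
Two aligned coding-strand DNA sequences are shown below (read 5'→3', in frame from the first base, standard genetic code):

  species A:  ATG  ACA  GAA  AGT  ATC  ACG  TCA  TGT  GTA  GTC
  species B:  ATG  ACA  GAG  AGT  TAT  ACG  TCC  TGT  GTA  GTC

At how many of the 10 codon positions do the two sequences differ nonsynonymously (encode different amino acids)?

Codon 1: ATG Met / ATG Met — identical.
Codon 2: ACA Thr / ACA Thr — identical.
Codon 3: GAA Glu / GAG Glu — synonymous.
Codon 4: AGT Ser / AGT Ser — identical.
Codon 5: ATC Ile / TAT Tyr — nonsynonymous.
Codon 6: ACG Thr / ACG Thr — identical.
Codon 7: TCA Ser / TCC Ser — synonymous.
Codon 8: TGT Cys / TGT Cys — identical.
Codon 9: GTA Val / GTA Val — identical.
Codon 10: GTC Val / GTC Val — identical.
Nonsynonymous differences: 1.

1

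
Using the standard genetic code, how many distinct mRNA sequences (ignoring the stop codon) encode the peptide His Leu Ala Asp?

His: 2 codons.
Leu: 6 codons.
Ala: 4 codons.
Asp: 2 codons.
2 × 6 × 4 × 2 = 96.

96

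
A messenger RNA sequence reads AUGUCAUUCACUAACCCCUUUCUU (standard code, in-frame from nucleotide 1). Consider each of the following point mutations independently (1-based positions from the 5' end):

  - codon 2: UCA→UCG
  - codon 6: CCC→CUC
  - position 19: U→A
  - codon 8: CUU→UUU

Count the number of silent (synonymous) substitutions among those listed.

1

Codon 2: UCA (Ser) → UCG (Ser) — synonymous.
Codon 6: CCC (Pro) → CUC (Leu) — missense.
Codon 7: UUU (Phe) → AUU (Ile) — missense.
Codon 8: CUU (Leu) → UUU (Phe) — missense.
Synonymous: 1 of 4.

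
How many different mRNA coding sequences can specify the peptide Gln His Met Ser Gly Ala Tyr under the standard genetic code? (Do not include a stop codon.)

768

Gln: 2 codons.
His: 2 codons.
Met: 1 codon.
Ser: 6 codons.
Gly: 4 codons.
Ala: 4 codons.
Tyr: 2 codons.
2 × 2 × 1 × 6 × 4 × 4 × 2 = 768.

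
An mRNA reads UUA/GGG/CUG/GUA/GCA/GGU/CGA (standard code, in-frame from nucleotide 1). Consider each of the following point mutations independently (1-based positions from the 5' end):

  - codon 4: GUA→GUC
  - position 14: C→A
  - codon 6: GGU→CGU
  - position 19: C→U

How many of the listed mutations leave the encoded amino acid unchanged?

1

Codon 4: GUA (Val) → GUC (Val) — synonymous.
Codon 5: GCA (Ala) → GAA (Glu) — missense.
Codon 6: GGU (Gly) → CGU (Arg) — missense.
Codon 7: CGA (Arg) → UGA (Stop) — nonsense.
Synonymous: 1 of 4.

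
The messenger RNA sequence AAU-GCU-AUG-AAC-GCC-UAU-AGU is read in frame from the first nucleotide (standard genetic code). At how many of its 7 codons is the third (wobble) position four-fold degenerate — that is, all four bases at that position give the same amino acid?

Codon 1 AAU (Asn): third position 2-fold.
Codon 2 GCU (Ala): third position 4-fold.
Codon 3 AUG (Met): third position 1-fold.
Codon 4 AAC (Asn): third position 2-fold.
Codon 5 GCC (Ala): third position 4-fold.
Codon 6 UAU (Tyr): third position 2-fold.
Codon 7 AGU (Ser): third position 2-fold.
Four-fold degenerate third positions: 2.

2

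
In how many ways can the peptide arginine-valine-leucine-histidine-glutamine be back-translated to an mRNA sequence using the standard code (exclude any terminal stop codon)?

Arg: 6 codons.
Val: 4 codons.
Leu: 6 codons.
His: 2 codons.
Gln: 2 codons.
6 × 4 × 6 × 2 × 2 = 576.

576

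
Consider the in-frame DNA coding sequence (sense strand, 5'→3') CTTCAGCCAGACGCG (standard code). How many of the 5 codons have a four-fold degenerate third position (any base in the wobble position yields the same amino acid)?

Codon 1 CTT (Leu): third position 4-fold.
Codon 2 CAG (Gln): third position 2-fold.
Codon 3 CCA (Pro): third position 4-fold.
Codon 4 GAC (Asp): third position 2-fold.
Codon 5 GCG (Ala): third position 4-fold.
Four-fold degenerate third positions: 3.

3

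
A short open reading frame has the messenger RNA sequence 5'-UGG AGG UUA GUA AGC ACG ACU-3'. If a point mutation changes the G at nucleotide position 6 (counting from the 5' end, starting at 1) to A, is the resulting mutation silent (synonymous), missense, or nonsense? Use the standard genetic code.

silent

Position 6 falls in codon 2: AGG → Arg.
After the substitution the codon is AGA → Arg.
Both encode Arg, so the change is synonymous.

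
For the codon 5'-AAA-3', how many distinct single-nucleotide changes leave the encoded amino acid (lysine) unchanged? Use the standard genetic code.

Position 1: none → 0 synonymous.
Position 2: none → 0 synonymous.
Position 3: AAG → 1 synonymous.
Total: 0 + 0 + 1 = 1.

1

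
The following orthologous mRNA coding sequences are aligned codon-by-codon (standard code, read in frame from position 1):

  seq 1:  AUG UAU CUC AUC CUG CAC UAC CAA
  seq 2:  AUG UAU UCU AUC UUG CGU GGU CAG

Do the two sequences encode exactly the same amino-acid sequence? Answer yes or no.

Codon 1: AUG Met / AUG Met — identical.
Codon 2: UAU Tyr / UAU Tyr — identical.
Codon 3: CUC Leu / UCU Ser — nonsynonymous.
Codon 4: AUC Ile / AUC Ile — identical.
Codon 5: CUG Leu / UUG Leu — synonymous.
Codon 6: CAC His / CGU Arg — nonsynonymous.
Codon 7: UAC Tyr / GGU Gly — nonsynonymous.
Codon 8: CAA Gln / CAG Gln — synonymous.
Nonsynonymous differences: 3 → different protein.

no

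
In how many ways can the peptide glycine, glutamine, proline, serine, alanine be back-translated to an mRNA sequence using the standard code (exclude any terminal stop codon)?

768

Gly: 4 codons.
Gln: 2 codons.
Pro: 4 codons.
Ser: 6 codons.
Ala: 4 codons.
4 × 2 × 4 × 6 × 4 = 768.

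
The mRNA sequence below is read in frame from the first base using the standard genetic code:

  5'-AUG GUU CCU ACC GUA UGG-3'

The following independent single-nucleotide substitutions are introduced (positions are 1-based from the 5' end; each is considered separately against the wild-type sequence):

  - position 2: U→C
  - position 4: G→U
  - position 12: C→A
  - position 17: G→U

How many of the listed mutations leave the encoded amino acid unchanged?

Codon 1: AUG (Met) → ACG (Thr) — missense.
Codon 2: GUU (Val) → UUU (Phe) — missense.
Codon 4: ACC (Thr) → ACA (Thr) — synonymous.
Codon 6: UGG (Trp) → UUG (Leu) — missense.
Synonymous: 1 of 4.

1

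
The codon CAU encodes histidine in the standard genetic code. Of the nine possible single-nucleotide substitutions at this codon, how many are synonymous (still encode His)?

1

Position 1: none → 0 synonymous.
Position 2: none → 0 synonymous.
Position 3: CAC → 1 synonymous.
Total: 0 + 0 + 1 = 1.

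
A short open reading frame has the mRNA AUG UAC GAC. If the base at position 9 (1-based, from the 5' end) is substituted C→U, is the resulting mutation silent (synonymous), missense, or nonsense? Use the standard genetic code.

Position 9 falls in codon 3: GAC → Asp.
After the substitution the codon is GAU → Asp.
Both encode Asp, so the change is synonymous.

silent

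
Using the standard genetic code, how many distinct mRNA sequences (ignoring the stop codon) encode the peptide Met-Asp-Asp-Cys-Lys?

Met: 1 codon.
Asp: 2 codons.
Asp: 2 codons.
Cys: 2 codons.
Lys: 2 codons.
1 × 2 × 2 × 2 × 2 = 16.

16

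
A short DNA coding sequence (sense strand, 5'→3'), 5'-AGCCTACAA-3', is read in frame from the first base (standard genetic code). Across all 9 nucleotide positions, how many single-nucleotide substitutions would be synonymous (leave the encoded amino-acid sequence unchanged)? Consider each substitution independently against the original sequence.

6

Codon 1 (AGC, Ser): 1 synonymous substitution.
Codon 2 (CTA, Leu): 4 synonymous substitutions.
Codon 3 (CAA, Gln): 1 synonymous substitution.
Total: 1 + 4 + 1 = 6.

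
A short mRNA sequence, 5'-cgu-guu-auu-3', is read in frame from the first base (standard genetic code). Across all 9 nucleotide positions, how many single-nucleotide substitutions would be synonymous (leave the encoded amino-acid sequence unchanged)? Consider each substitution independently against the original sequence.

8

Codon 1 (CGU, Arg): 3 synonymous substitutions.
Codon 2 (GUU, Val): 3 synonymous substitutions.
Codon 3 (AUU, Ile): 2 synonymous substitutions.
Total: 3 + 3 + 2 = 8.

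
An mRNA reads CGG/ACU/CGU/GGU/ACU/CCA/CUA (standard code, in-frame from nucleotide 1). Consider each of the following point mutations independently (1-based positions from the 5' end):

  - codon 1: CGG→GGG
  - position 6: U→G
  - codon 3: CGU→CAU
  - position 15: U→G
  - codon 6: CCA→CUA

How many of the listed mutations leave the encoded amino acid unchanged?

Codon 1: CGG (Arg) → GGG (Gly) — missense.
Codon 2: ACU (Thr) → ACG (Thr) — synonymous.
Codon 3: CGU (Arg) → CAU (His) — missense.
Codon 5: ACU (Thr) → ACG (Thr) — synonymous.
Codon 6: CCA (Pro) → CUA (Leu) — missense.
Synonymous: 2 of 5.

2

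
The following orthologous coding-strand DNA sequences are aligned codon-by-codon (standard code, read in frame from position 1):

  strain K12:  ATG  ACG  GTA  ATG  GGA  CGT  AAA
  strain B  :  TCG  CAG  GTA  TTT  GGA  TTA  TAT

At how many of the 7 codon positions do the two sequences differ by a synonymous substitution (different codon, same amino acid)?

0

Codon 1: ATG Met / TCG Ser — nonsynonymous.
Codon 2: ACG Thr / CAG Gln — nonsynonymous.
Codon 3: GTA Val / GTA Val — identical.
Codon 4: ATG Met / TTT Phe — nonsynonymous.
Codon 5: GGA Gly / GGA Gly — identical.
Codon 6: CGT Arg / TTA Leu — nonsynonymous.
Codon 7: AAA Lys / TAT Tyr — nonsynonymous.
Synonymous differences: 0.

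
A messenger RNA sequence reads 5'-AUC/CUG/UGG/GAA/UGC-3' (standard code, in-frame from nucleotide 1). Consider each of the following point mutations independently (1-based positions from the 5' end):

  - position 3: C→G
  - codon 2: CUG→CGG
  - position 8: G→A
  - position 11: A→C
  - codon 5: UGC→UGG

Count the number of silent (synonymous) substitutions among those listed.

Codon 1: AUC (Ile) → AUG (Met) — missense.
Codon 2: CUG (Leu) → CGG (Arg) — missense.
Codon 3: UGG (Trp) → UAG (Stop) — nonsense.
Codon 4: GAA (Glu) → GCA (Ala) — missense.
Codon 5: UGC (Cys) → UGG (Trp) — missense.
Synonymous: 0 of 5.

0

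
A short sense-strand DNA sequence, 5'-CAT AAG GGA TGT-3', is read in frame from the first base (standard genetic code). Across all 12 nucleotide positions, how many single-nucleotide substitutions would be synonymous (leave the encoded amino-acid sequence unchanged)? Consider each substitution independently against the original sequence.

Codon 1 (CAT, His): 1 synonymous substitution.
Codon 2 (AAG, Lys): 1 synonymous substitution.
Codon 3 (GGA, Gly): 3 synonymous substitutions.
Codon 4 (TGT, Cys): 1 synonymous substitution.
Total: 1 + 1 + 3 + 1 = 6.

6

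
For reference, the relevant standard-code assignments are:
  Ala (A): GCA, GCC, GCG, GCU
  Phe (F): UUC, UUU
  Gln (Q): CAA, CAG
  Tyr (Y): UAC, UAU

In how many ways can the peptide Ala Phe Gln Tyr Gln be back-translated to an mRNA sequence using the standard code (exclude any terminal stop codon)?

64

Ala: 4 codons.
Phe: 2 codons.
Gln: 2 codons.
Tyr: 2 codons.
Gln: 2 codons.
4 × 2 × 2 × 2 × 2 = 64.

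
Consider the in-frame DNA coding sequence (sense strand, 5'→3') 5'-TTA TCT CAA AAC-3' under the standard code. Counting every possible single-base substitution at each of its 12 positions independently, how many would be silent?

Codon 1 (TTA, Leu): 2 synonymous substitutions.
Codon 2 (TCT, Ser): 3 synonymous substitutions.
Codon 3 (CAA, Gln): 1 synonymous substitution.
Codon 4 (AAC, Asn): 1 synonymous substitution.
Total: 2 + 3 + 1 + 1 = 7.

7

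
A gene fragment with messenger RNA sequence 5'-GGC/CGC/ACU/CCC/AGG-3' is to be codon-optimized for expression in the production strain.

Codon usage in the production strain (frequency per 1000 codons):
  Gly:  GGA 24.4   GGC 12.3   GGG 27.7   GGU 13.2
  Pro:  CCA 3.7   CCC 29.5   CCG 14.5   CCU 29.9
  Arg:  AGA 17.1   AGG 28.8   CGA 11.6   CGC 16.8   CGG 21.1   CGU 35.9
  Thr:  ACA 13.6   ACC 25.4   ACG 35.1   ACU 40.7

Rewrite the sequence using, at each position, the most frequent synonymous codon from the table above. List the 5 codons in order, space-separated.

Codon 1 (Gly): best is GGG at 27.7.
Codon 2 (Arg): best is CGU at 35.9.
Codon 3 (Thr): best is ACU at 40.7.
Codon 4 (Pro): best is CCU at 29.9.
Codon 5 (Arg): best is CGU at 35.9.

GGG CGU ACU CCU CGU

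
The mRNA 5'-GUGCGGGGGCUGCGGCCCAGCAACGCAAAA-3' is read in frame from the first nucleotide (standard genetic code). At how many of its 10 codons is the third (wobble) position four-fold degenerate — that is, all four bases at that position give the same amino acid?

7

Codon 1 GUG (Val): third position 4-fold.
Codon 2 CGG (Arg): third position 4-fold.
Codon 3 GGG (Gly): third position 4-fold.
Codon 4 CUG (Leu): third position 4-fold.
Codon 5 CGG (Arg): third position 4-fold.
Codon 6 CCC (Pro): third position 4-fold.
Codon 7 AGC (Ser): third position 2-fold.
Codon 8 AAC (Asn): third position 2-fold.
Codon 9 GCA (Ala): third position 4-fold.
Codon 10 AAA (Lys): third position 2-fold.
Four-fold degenerate third positions: 7.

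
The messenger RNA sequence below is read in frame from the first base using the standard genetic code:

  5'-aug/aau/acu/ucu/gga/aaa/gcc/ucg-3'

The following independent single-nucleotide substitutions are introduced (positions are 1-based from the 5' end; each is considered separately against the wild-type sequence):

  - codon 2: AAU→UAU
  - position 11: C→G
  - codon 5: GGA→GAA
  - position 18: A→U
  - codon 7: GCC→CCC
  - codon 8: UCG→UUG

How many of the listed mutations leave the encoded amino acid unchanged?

0

Codon 2: AAU (Asn) → UAU (Tyr) — missense.
Codon 4: UCU (Ser) → UGU (Cys) — missense.
Codon 5: GGA (Gly) → GAA (Glu) — missense.
Codon 6: AAA (Lys) → AAU (Asn) — missense.
Codon 7: GCC (Ala) → CCC (Pro) — missense.
Codon 8: UCG (Ser) → UUG (Leu) — missense.
Synonymous: 0 of 6.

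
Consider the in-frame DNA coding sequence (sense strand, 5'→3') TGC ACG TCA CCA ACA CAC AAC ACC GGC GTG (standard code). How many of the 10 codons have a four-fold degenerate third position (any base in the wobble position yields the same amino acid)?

Codon 1 TGC (Cys): third position 2-fold.
Codon 2 ACG (Thr): third position 4-fold.
Codon 3 TCA (Ser): third position 4-fold.
Codon 4 CCA (Pro): third position 4-fold.
Codon 5 ACA (Thr): third position 4-fold.
Codon 6 CAC (His): third position 2-fold.
Codon 7 AAC (Asn): third position 2-fold.
Codon 8 ACC (Thr): third position 4-fold.
Codon 9 GGC (Gly): third position 4-fold.
Codon 10 GTG (Val): third position 4-fold.
Four-fold degenerate third positions: 7.

7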